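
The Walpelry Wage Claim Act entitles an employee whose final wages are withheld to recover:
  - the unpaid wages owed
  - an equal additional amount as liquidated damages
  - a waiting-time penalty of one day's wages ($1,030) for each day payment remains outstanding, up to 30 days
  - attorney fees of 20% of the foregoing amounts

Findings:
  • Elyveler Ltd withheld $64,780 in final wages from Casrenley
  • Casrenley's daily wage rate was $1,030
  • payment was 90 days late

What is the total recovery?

$192,552

Liquidated damages (equal amount): $64,780
Penalty days: min(90, 30) = 30
Waiting-time penalty: 30 × $1,030 = $30,900
Subtotal: $64,780 + $64,780 + $30,900 = $160,460
Attorney fees: 20% of $160,460 = $32,092
Total award: $160,460 + $32,092 = $192,552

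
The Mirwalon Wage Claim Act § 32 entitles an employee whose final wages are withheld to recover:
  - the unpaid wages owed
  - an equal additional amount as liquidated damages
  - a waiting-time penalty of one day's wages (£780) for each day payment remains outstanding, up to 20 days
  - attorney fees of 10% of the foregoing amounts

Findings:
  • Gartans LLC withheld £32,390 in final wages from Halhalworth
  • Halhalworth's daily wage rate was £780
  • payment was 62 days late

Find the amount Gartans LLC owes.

Liquidated damages (equal amount): £32,390
Penalty days: min(62, 20) = 20
Waiting-time penalty: 20 × £780 = £15,600
Subtotal: £32,390 + £32,390 + £15,600 = £80,380
Attorney fees: 10% of £80,380 = £8,038
Total award: £80,380 + £8,038 = £88,418

Total award: £88,418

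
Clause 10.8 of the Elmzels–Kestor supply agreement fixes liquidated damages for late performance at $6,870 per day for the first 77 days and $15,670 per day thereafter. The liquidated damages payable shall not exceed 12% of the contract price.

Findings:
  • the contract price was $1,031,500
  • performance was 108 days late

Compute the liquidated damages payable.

$123,780

First 77 days: 77 × $6,870 = $528,990
Remaining days: (108 − 77) × $15,670 = $485,770
Accrued per-day damages: $528,990 + $485,770 = $1,014,760
Cap: 12% of $1,031,500 = $123,780
Cap at $123,780: $1,014,760 exceeds the cap → $123,780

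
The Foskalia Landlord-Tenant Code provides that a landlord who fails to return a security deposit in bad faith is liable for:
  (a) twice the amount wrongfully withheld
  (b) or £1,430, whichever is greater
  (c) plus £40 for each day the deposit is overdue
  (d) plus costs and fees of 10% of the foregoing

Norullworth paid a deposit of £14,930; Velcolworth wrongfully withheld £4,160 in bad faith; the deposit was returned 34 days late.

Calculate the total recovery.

£10,648

Doubled: 2 × £4,160 = £8,320
Minimum £1,430: £8,320 meets the minimum, no increase.
Late-return penalty: 34 × £40 = £1,360
Damages plus late penalty: £8,320 + £1,360 = £9,680
Costs and fees: 10% of £9,680 = £968
Total recovery: £9,680 + £968 = £10,648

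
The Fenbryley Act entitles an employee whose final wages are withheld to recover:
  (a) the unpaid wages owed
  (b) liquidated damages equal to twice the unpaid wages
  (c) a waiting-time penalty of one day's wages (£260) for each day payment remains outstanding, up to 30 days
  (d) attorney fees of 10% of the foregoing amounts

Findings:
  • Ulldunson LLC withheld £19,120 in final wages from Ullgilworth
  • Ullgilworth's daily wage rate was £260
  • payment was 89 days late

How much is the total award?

Doubled: 2 × £19,120 = £38,240
Penalty days: min(89, 30) = 30
Waiting-time penalty: 30 × £260 = £7,800
Subtotal: £19,120 + £38,240 + £7,800 = £65,160
Attorney fees: 10% of £65,160 = £6,516
Total award: £65,160 + £6,516 = £71,676

£71,676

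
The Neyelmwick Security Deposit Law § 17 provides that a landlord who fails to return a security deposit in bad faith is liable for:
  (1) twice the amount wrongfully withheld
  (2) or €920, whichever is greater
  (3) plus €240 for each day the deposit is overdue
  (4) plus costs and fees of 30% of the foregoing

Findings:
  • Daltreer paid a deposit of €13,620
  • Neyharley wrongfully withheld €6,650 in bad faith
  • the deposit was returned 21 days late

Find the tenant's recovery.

Recovery: €23,842

Doubled: 2 × €6,650 = €13,300
Minimum €920: €13,300 meets the minimum, no increase.
Late-return penalty: 21 × €240 = €5,040
Damages plus late penalty: €13,300 + €5,040 = €18,340
Costs and fees: 30% of €18,340 = €5,502
Total recovery: €18,340 + €5,502 = €23,842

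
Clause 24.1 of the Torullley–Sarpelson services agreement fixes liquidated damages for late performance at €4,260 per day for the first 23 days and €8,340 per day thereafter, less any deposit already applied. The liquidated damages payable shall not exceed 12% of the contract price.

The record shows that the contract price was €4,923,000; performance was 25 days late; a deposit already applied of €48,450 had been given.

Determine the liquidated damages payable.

Liquidated damages: €66,210

First 23 days: 23 × €4,260 = €97,980
Remaining days: (25 − 23) × €8,340 = €16,680
Accrued per-day damages: €97,980 + €16,680 = €114,660
Less deposit already applied: €114,660 − €48,450 = €66,210
Cap: 12% of €4,923,000 = €590,760
Cap at €590,760: €66,210 is within the cap, no reduction.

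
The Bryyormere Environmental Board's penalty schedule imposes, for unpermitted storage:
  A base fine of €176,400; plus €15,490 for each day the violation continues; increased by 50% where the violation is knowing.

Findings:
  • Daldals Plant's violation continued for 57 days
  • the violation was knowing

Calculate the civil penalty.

€1,588,995

Per-day component: 57 × €15,490 = €882,930
Base plus per-day: €176,400 + €882,930 = €1,059,330
Enhancement: 50% of €1,059,330 = €529,665
Enhanced fine: €1,059,330 + €529,665 = €1,588,995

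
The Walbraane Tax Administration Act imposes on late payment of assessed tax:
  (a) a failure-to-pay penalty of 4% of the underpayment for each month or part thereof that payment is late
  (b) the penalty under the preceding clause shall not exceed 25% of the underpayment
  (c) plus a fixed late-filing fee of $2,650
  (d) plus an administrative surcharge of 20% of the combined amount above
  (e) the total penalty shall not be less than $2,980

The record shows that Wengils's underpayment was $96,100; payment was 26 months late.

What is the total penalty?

Penalty: $32,010

Accrued rate: 4% × 26 = 104%, capped at 25% → 25%
Failure-to-pay penalty: 25% of $96,100 = $24,025
Penalty before surcharge: $24,025 + $2,650 = $26,675
Administrative surcharge: 20% of $26,675 = $5,335
Total penalty: $26,675 + $5,335 = $32,010
Minimum $2,980: $32,010 meets the minimum, no increase.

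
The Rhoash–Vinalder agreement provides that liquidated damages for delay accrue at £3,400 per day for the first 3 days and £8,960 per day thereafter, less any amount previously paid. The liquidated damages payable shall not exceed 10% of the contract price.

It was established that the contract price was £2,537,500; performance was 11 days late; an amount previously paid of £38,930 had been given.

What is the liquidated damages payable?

£42,950

First 3 days: 3 × £3,400 = £10,200
Remaining days: (11 − 3) × £8,960 = £71,680
Accrued per-day damages: £10,200 + £71,680 = £81,880
Less amount previously paid: £81,880 − £38,930 = £42,950
Cap: 10% of £2,537,500 = £253,750
Cap at £253,750: £42,950 is within the cap, no reduction.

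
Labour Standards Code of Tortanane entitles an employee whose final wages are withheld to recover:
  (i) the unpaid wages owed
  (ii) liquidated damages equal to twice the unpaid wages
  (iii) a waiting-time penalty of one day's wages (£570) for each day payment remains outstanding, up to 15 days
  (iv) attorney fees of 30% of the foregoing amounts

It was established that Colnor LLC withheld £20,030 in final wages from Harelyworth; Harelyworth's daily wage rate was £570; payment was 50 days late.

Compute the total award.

Total award: £89,232

Doubled: 2 × £20,030 = £40,060
Penalty days: min(50, 15) = 15
Waiting-time penalty: 15 × £570 = £8,550
Subtotal: £20,030 + £40,060 + £8,550 = £68,640
Attorney fees: 30% of £68,640 = £20,592
Total award: £68,640 + £20,592 = £89,232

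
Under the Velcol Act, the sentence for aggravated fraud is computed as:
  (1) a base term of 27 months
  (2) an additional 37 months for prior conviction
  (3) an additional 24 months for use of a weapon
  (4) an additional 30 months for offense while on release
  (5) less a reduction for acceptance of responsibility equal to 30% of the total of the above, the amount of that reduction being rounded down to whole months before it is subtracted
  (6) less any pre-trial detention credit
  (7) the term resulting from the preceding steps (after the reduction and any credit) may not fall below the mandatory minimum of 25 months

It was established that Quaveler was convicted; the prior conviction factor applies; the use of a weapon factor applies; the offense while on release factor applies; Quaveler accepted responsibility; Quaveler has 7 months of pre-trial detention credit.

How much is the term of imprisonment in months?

Sentence: 76 months

Prior conviction enhancement: +37 months
Use of a weapon enhancement: +24 months
Offense while on release enhancement: +30 months
Adjusted term: 27 months + 37 months + 24 months + 30 months = 118 months
Acceptance of responsibility reduction: 30% of 118 months = 35 months (rounded down)
After reduction: 118 − 35 = 83 months
Less pre-trial detention credit: 83 months − 7 months = 76 months
Minimum 25 months: 76 months meets the minimum, no increase.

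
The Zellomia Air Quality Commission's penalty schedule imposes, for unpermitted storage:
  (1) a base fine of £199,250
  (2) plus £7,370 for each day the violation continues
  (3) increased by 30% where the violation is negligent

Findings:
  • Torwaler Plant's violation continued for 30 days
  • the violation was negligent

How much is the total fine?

£546,455

Per-day component: 30 × £7,370 = £221,100
Base plus per-day: £199,250 + £221,100 = £420,350
Enhancement: 30% of £420,350 = £126,105
Enhanced fine: £420,350 + £126,105 = £546,455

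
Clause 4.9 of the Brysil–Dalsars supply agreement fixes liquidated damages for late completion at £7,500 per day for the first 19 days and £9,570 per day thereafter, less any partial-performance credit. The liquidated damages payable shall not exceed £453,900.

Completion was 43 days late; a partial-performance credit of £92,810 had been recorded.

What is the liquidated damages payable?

£279,370

First 19 days: 19 × £7,500 = £142,500
Remaining days: (43 − 19) × £9,570 = £229,680
Accrued per-day damages: £142,500 + £229,680 = £372,180
Less partial-performance credit: £372,180 − £92,810 = £279,370
Cap at £453,900: £279,370 is within the cap, no reduction.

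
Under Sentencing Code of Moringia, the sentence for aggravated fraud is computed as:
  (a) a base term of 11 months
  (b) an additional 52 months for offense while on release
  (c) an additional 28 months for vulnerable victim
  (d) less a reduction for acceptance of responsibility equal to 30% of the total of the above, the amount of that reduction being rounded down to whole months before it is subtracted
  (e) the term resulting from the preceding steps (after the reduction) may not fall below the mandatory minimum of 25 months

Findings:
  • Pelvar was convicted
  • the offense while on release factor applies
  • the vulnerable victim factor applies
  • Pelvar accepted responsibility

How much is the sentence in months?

Offense while on release enhancement: +52 months
Vulnerable victim enhancement: +28 months
Adjusted term: 11 months + 52 months + 28 months = 91 months
Acceptance of responsibility reduction: 30% of 91 months = 27 months (rounded down)
After reduction: 91 − 27 = 64 months
Minimum 25 months: 64 months meets the minimum, no increase.

64 months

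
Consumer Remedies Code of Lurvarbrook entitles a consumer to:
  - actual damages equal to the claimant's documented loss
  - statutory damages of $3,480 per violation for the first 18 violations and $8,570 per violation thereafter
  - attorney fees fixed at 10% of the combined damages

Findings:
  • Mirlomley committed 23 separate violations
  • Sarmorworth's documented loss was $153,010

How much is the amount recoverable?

First 18 violations: 18 × $3,480 = $62,640
Remaining violations: (23 − 18) × $8,570 = $42,850
Statutory damages: $62,640 + $42,850 = $105,490
Combined damages: $153,010 + $105,490 = $258,500
Attorney fees: 10% of $258,500 = $25,850
Total recovery: $258,500 + $25,850 = $284,350

$284,350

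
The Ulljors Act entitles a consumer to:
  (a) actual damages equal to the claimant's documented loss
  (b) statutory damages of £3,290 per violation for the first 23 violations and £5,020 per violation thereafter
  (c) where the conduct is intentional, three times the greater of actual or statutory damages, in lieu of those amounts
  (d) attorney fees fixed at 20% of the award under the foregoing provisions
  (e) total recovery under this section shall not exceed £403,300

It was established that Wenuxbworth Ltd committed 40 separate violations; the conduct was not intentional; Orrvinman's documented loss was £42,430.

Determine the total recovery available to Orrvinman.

First 23 violations: 23 × £3,290 = £75,670
Remaining violations: (40 − 23) × £5,020 = £85,340
Statutory damages: £75,670 + £85,340 = £161,010
Conduct not intentional: the in-lieu enhancement does not apply.
Actual plus statutory damages: £42,430 + £161,010 = £203,440
Attorney fees: 20% of £203,440 = £40,688
Total before cap: £203,440 + £40,688 = £244,128
Cap at £403,300: £244,128 is within the cap, no reduction.

£244,128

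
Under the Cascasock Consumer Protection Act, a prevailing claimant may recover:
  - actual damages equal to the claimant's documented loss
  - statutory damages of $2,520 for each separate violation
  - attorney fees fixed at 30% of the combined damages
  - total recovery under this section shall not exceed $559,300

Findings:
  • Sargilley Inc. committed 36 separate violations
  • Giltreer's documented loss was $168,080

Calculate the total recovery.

Total recovery: $336,440

Statutory damages: 36 × $2,520 = $90,720
Combined damages: $168,080 + $90,720 = $258,800
Attorney fees: 30% of $258,800 = $77,640
Total before cap: $258,800 + $77,640 = $336,440
Cap at $559,300: $336,440 is within the cap, no reduction.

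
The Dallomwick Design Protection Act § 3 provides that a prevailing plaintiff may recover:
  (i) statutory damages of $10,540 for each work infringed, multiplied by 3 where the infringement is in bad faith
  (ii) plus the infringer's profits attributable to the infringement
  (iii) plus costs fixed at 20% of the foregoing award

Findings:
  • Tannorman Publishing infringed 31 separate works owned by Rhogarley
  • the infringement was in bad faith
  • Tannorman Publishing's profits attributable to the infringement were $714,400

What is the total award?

Statutory damages: 31 × $10,540 = $326,740
Trebled: 3 × $326,740 = $980,220
Combined award: $980,220 + $714,400 = $1,694,620
Costs: 20% of $1,694,620 = $338,924
Award plus costs: $1,694,620 + $338,924 = $2,033,544

$2,033,544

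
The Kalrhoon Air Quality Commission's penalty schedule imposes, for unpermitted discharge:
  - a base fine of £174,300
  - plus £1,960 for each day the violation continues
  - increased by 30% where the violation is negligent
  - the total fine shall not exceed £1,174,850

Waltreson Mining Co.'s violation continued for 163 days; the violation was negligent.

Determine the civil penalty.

£641,914

Per-day component: 163 × £1,960 = £319,480
Base plus per-day: £174,300 + £319,480 = £493,780
Enhancement: 30% of £493,780 = £148,134
Enhanced fine: £493,780 + £148,134 = £641,914
Cap at £1,174,850: £641,914 is within the cap, no reduction.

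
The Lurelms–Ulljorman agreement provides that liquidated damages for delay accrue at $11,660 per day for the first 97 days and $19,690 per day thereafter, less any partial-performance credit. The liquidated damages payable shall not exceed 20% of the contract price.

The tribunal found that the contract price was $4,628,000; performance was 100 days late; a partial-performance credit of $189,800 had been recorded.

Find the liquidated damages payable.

First 97 days: 97 × $11,660 = $1,131,020
Remaining days: (100 − 97) × $19,690 = $59,070
Accrued per-day damages: $1,131,020 + $59,070 = $1,190,090
Less partial-performance credit: $1,190,090 − $189,800 = $1,000,290
Cap: 20% of $4,628,000 = $925,600
Cap at $925,600: $1,000,290 exceeds the cap → $925,600

$925,600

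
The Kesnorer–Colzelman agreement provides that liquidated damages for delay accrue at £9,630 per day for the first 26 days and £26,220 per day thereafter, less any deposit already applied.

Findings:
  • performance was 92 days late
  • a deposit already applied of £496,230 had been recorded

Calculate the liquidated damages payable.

First 26 days: 26 × £9,630 = £250,380
Remaining days: (92 − 26) × £26,220 = £1,730,520
Accrued per-day damages: £250,380 + £1,730,520 = £1,980,900
Less deposit already applied: £1,980,900 − £496,230 = £1,484,670

£1,484,670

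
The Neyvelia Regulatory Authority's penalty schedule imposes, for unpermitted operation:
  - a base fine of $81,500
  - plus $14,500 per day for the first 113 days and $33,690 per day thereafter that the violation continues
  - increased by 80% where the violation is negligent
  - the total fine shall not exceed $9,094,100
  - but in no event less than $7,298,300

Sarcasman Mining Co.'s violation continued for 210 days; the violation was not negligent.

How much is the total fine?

$7,298,300

First 113 days: 113 × $14,500 = $1,638,500
Remaining days: (210 − 113) × $33,690 = $3,267,930
Per-day component: $1,638,500 + $3,267,930 = $4,906,430
Base plus per-day: $81,500 + $4,906,430 = $4,987,930
The violation was not negligent: no 80% increase.
Cap at $9,094,100: $4,987,930 is within the cap, no reduction.
Minimum $7,298,300: $4,987,930 is below the minimum → $7,298,300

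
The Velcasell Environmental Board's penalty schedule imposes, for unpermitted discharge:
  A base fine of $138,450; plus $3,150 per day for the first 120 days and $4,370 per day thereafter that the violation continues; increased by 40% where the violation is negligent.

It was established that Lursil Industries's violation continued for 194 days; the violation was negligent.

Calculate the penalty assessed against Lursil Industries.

First 120 days: 120 × $3,150 = $378,000
Remaining days: (194 − 120) × $4,370 = $323,380
Per-day component: $378,000 + $323,380 = $701,380
Base plus per-day: $138,450 + $701,380 = $839,830
Enhancement: 40% of $839,830 = $335,932
Enhanced fine: $839,830 + $335,932 = $1,175,762

$1,175,762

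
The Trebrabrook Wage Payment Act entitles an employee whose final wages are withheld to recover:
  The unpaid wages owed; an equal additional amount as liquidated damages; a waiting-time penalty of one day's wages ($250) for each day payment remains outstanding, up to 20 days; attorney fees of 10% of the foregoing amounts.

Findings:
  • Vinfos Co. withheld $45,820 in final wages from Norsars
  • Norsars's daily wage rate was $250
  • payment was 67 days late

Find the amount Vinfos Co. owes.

$106,304

Liquidated damages (equal amount): $45,820
Penalty days: min(67, 20) = 20
Waiting-time penalty: 20 × $250 = $5,000
Subtotal: $45,820 + $45,820 + $5,000 = $96,640
Attorney fees: 10% of $96,640 = $9,664
Total award: $96,640 + $9,664 = $106,304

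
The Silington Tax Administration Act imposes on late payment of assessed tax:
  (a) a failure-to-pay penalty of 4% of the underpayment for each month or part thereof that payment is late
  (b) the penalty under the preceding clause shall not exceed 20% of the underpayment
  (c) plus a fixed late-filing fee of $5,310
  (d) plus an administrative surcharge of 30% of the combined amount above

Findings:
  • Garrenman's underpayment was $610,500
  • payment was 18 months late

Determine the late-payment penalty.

Accrued rate: 4% × 18 = 72%, capped at 20% → 20%
Failure-to-pay penalty: 20% of $610,500 = $122,100
Penalty before surcharge: $122,100 + $5,310 = $127,410
Administrative surcharge: 30% of $127,410 = $38,223
Total penalty: $127,410 + $38,223 = $165,633

$165,633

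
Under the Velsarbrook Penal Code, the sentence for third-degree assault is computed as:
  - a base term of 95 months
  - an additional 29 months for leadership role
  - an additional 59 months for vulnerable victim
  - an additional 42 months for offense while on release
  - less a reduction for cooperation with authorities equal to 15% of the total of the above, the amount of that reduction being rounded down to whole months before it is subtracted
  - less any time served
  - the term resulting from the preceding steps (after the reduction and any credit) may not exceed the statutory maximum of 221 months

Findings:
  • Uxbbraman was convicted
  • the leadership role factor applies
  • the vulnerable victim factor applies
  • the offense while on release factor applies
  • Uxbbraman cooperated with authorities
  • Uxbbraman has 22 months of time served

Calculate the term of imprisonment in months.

170 months

Leadership role enhancement: +29 months
Vulnerable victim enhancement: +59 months
Offense while on release enhancement: +42 months
Adjusted term: 95 months + 29 months + 59 months + 42 months = 225 months
Cooperation with authorities reduction: 15% of 225 months = 33 months (rounded down)
After reduction: 225 − 33 = 192 months
Less time served: 192 months − 22 months = 170 months
Cap at 221 months: 170 months is within the cap, no reduction.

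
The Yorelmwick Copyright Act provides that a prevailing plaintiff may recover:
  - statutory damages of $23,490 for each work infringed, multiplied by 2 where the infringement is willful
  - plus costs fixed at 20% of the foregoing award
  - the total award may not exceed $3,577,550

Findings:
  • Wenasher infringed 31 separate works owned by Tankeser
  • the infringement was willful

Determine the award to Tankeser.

$1,747,656

Statutory damages: 31 × $23,490 = $728,190
Doubled: 2 × $728,190 = $1,456,380
Costs: 20% of $1,456,380 = $291,276
Award plus costs: $1,456,380 + $291,276 = $1,747,656
Cap at $3,577,550: $1,747,656 is within the cap, no reduction.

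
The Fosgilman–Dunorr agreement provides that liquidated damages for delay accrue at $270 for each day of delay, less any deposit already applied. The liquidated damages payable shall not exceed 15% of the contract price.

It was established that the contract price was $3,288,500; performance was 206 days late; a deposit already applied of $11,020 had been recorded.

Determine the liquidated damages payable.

Per-day damages: 206 × $270 = $55,620
Less deposit already applied: $55,620 − $11,020 = $44,600
Cap: 15% of $3,288,500 = $493,275
Cap at $493,275: $44,600 is within the cap, no reduction.

$44,600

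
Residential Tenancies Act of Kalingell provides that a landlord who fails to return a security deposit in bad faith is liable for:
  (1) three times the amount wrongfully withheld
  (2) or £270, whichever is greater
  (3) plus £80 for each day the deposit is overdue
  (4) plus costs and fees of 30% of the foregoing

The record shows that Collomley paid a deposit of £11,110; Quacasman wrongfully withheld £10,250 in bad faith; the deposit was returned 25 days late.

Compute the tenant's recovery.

Trebled: 3 × £10,250 = £30,750
Minimum £270: £30,750 meets the minimum, no increase.
Late-return penalty: 25 × £80 = £2,000
Damages plus late penalty: £30,750 + £2,000 = £32,750
Costs and fees: 30% of £32,750 = £9,825
Total recovery: £32,750 + £9,825 = £42,575

£42,575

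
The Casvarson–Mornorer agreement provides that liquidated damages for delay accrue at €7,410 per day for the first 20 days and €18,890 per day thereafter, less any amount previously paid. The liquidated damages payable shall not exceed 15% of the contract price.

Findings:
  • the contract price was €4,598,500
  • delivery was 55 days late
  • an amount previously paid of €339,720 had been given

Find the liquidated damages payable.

€469,630

First 20 days: 20 × €7,410 = €148,200
Remaining days: (55 − 20) × €18,890 = €661,150
Accrued per-day damages: €148,200 + €661,150 = €809,350
Less amount previously paid: €809,350 − €339,720 = €469,630
Cap: 15% of €4,598,500 = €689,775
Cap at €689,775: €469,630 is within the cap, no reduction.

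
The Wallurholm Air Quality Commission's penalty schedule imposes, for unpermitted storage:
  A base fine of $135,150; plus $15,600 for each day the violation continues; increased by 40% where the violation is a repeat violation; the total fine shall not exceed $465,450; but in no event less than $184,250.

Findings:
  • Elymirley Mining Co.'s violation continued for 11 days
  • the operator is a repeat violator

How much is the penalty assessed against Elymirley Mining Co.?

$429,450

Per-day component: 11 × $15,600 = $171,600
Base plus per-day: $135,150 + $171,600 = $306,750
Enhancement: 40% of $306,750 = $122,700
Enhanced fine: $306,750 + $122,700 = $429,450
Cap at $465,450: $429,450 is within the cap, no reduction.
Minimum $184,250: $429,450 meets the minimum, no increase.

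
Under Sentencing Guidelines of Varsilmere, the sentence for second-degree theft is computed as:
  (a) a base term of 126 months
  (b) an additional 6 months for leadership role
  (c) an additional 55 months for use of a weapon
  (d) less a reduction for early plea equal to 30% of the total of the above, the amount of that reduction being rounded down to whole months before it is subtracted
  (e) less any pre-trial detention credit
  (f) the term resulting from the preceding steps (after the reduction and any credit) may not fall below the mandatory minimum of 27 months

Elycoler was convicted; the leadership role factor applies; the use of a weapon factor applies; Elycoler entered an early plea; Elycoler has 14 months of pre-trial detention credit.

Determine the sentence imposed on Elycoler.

Sentence: 117 months

Leadership role enhancement: +6 months
Use of a weapon enhancement: +55 months
Adjusted term: 126 months + 6 months + 55 months = 187 months
Early plea reduction: 30% of 187 months = 56 months (rounded down)
After reduction: 187 − 56 = 131 months
Less pre-trial detention credit: 131 months − 14 months = 117 months
Minimum 27 months: 117 months meets the minimum, no increase.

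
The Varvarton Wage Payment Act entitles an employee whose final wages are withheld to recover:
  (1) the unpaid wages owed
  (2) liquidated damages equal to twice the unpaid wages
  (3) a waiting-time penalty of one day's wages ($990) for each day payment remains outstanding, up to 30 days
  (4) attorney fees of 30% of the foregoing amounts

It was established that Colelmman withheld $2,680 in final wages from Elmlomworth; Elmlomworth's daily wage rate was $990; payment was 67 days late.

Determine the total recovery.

$49,062

Doubled: 2 × $2,680 = $5,360
Penalty days: min(67, 30) = 30
Waiting-time penalty: 30 × $990 = $29,700
Subtotal: $2,680 + $5,360 + $29,700 = $37,740
Attorney fees: 30% of $37,740 = $11,322
Total award: $37,740 + $11,322 = $49,062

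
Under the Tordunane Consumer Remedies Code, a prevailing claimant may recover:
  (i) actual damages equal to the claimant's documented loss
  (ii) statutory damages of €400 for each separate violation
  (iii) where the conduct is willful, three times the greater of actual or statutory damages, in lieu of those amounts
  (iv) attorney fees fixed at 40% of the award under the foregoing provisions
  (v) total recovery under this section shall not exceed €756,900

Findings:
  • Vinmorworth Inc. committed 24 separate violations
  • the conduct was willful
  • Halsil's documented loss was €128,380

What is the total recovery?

Total recovery: €539,196

Statutory damages: 24 × €400 = €9,600
Greater of actual damages (€128,380) or statutory damages (€9,600): €128,380
Trebled: 3 × €128,380 = €385,140
Attorney fees: 40% of €385,140 = €154,056
Total before cap: €385,140 + €154,056 = €539,196
Cap at €756,900: €539,196 is within the cap, no reduction.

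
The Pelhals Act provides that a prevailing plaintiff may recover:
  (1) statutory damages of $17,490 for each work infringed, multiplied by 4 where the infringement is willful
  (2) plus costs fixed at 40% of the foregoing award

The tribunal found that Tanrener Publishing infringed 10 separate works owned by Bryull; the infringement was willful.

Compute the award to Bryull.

Statutory damages: 10 × $17,490 = $174,900
Multiplied by 4: 4 × $174,900 = $699,600
Costs: 40% of $699,600 = $279,840
Award plus costs: $699,600 + $279,840 = $979,440

$979,440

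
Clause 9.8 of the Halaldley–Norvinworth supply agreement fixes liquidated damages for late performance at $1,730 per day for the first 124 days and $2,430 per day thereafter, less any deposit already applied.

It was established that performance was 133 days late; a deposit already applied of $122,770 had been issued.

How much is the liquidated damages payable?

First 124 days: 124 × $1,730 = $214,520
Remaining days: (133 − 124) × $2,430 = $21,870
Accrued per-day damages: $214,520 + $21,870 = $236,390
Less deposit already applied: $236,390 − $122,770 = $113,620

$113,620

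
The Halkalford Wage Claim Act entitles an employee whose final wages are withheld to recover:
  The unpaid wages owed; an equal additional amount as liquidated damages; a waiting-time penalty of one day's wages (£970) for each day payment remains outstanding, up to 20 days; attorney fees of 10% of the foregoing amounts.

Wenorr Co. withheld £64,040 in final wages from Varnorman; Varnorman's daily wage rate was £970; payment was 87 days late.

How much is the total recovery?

£162,228

Liquidated damages (equal amount): £64,040
Penalty days: min(87, 20) = 20
Waiting-time penalty: 20 × £970 = £19,400
Subtotal: £64,040 + £64,040 + £19,400 = £147,480
Attorney fees: 10% of £147,480 = £14,748
Total award: £147,480 + £14,748 = £162,228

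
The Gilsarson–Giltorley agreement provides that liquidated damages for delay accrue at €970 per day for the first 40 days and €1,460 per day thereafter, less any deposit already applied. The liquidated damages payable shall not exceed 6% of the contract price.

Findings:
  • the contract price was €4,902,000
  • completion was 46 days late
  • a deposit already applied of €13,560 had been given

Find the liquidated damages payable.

€34,000

First 40 days: 40 × €970 = €38,800
Remaining days: (46 − 40) × €1,460 = €8,760
Accrued per-day damages: €38,800 + €8,760 = €47,560
Less deposit already applied: €47,560 − €13,560 = €34,000
Cap: 6% of €4,902,000 = €294,120
Cap at €294,120: €34,000 is within the cap, no reduction.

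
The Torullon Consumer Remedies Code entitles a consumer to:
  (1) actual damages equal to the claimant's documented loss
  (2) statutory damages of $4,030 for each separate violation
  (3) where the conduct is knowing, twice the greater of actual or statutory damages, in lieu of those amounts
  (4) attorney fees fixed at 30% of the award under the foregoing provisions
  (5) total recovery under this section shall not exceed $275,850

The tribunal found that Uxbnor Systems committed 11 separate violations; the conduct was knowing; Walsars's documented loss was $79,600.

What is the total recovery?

Statutory damages: 11 × $4,030 = $44,330
Greater of actual damages ($79,600) or statutory damages ($44,330): $79,600
Doubled: 2 × $79,600 = $159,200
Attorney fees: 30% of $159,200 = $47,760
Total before cap: $159,200 + $47,760 = $206,960
Cap at $275,850: $206,960 is within the cap, no reduction.

$206,960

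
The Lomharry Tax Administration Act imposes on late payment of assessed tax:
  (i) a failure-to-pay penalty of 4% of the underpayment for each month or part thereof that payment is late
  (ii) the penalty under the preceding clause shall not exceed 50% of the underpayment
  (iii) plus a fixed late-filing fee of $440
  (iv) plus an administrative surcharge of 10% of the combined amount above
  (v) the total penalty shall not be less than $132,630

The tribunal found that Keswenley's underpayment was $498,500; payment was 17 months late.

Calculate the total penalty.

Accrued rate: 4% × 17 = 68%, capped at 50% → 50%
Failure-to-pay penalty: 50% of $498,500 = $249,250
Penalty before surcharge: $249,250 + $440 = $249,690
Administrative surcharge: 10% of $249,690 = $24,969
Total penalty: $249,690 + $24,969 = $274,659
Minimum $132,630: $274,659 meets the minimum, no increase.

Penalty: $274,659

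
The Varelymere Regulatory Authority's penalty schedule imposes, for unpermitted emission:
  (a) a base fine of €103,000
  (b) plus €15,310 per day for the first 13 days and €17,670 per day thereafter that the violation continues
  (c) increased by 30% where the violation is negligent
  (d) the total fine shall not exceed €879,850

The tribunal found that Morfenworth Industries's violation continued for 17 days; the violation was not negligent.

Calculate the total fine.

First 13 days: 13 × €15,310 = €199,030
Remaining days: (17 − 13) × €17,670 = €70,680
Per-day component: €199,030 + €70,680 = €269,710
Base plus per-day: €103,000 + €269,710 = €372,710
The violation was not negligent: no 30% increase.
Cap at €879,850: €372,710 is within the cap, no reduction.

€372,710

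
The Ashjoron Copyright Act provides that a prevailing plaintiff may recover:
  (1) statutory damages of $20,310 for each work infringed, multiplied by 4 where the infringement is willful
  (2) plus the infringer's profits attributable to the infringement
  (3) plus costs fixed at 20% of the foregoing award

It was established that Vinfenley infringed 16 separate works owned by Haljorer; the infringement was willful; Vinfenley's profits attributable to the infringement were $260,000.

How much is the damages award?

Statutory damages: 16 × $20,310 = $324,960
Multiplied by 4: 4 × $324,960 = $1,299,840
Combined award: $1,299,840 + $260,000 = $1,559,840
Costs: 20% of $1,559,840 = $311,968
Award plus costs: $1,559,840 + $311,968 = $1,871,808

$1,871,808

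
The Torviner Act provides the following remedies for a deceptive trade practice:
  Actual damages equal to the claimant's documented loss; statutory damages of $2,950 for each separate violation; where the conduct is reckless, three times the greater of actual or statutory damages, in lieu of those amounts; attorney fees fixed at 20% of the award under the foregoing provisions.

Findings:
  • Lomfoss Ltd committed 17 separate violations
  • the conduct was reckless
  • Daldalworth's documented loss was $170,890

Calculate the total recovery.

$615,204

Statutory damages: 17 × $2,950 = $50,150
Greater of actual damages ($170,890) or statutory damages ($50,150): $170,890
Trebled: 3 × $170,890 = $512,670
Attorney fees: 20% of $512,670 = $102,534
Total recovery: $512,670 + $102,534 = $615,204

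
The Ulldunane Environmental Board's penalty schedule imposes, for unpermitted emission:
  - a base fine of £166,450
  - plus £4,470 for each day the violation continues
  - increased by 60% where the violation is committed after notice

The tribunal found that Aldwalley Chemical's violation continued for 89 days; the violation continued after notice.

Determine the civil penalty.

Civil penalty: £902,848

Per-day component: 89 × £4,470 = £397,830
Base plus per-day: £166,450 + £397,830 = £564,280
Enhancement: 60% of £564,280 = £338,568
Enhanced fine: £564,280 + £338,568 = £902,848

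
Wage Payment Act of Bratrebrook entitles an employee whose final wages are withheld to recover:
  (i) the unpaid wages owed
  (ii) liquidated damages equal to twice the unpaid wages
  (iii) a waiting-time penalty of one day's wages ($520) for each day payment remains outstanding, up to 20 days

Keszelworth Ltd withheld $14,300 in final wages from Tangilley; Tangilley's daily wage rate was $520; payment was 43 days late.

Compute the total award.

$53,300

Doubled: 2 × $14,300 = $28,600
Penalty days: min(43, 20) = 20
Waiting-time penalty: 20 × $520 = $10,400
Total award: $14,300 + $28,600 + $10,400 = $53,300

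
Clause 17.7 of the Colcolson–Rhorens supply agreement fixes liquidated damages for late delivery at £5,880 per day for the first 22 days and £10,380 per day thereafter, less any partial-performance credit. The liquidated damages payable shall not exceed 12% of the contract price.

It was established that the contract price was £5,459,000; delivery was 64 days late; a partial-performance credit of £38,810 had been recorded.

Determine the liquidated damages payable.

First 22 days: 22 × £5,880 = £129,360
Remaining days: (64 − 22) × £10,380 = £435,960
Accrued per-day damages: £129,360 + £435,960 = £565,320
Less partial-performance credit: £565,320 − £38,810 = £526,510
Cap: 12% of £5,459,000 = £655,080
Cap at £655,080: £526,510 is within the cap, no reduction.

Liquidated damages: £526,510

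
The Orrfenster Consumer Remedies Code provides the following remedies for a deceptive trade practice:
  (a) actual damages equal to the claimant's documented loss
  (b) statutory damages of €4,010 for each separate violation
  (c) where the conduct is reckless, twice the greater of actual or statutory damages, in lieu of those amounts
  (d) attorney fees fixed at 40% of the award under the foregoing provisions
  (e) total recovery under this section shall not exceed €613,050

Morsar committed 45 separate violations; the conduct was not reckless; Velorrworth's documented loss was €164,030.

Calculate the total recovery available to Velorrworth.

Total recovery: €482,272

Statutory damages: 45 × €4,010 = €180,450
Conduct not reckless: the in-lieu enhancement does not apply.
Actual plus statutory damages: €164,030 + €180,450 = €344,480
Attorney fees: 40% of €344,480 = €137,792
Total before cap: €344,480 + €137,792 = €482,272
Cap at €613,050: €482,272 is within the cap, no reduction.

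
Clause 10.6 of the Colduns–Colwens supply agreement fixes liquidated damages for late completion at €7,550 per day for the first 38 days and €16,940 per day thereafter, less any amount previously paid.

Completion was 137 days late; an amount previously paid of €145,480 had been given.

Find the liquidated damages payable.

First 38 days: 38 × €7,550 = €286,900
Remaining days: (137 − 38) × €16,940 = €1,677,060
Accrued per-day damages: €286,900 + €1,677,060 = €1,963,960
Less amount previously paid: €1,963,960 − €145,480 = €1,818,480

€1,818,480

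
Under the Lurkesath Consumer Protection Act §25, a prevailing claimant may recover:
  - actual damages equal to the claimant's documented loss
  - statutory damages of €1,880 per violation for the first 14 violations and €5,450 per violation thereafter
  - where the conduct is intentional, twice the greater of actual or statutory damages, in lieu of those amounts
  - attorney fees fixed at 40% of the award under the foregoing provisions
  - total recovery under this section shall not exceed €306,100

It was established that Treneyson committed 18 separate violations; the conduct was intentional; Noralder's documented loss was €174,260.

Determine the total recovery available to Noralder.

First 14 violations: 14 × €1,880 = €26,320
Remaining violations: (18 − 14) × €5,450 = €21,800
Statutory damages: €26,320 + €21,800 = €48,120
Greater of actual damages (€174,260) or statutory damages (€48,120): €174,260
Doubled: 2 × €174,260 = €348,520
Attorney fees: 40% of €348,520 = €139,408
Total before cap: €348,520 + €139,408 = €487,928
Cap at €306,100: €487,928 exceeds the cap → €306,100

€306,100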